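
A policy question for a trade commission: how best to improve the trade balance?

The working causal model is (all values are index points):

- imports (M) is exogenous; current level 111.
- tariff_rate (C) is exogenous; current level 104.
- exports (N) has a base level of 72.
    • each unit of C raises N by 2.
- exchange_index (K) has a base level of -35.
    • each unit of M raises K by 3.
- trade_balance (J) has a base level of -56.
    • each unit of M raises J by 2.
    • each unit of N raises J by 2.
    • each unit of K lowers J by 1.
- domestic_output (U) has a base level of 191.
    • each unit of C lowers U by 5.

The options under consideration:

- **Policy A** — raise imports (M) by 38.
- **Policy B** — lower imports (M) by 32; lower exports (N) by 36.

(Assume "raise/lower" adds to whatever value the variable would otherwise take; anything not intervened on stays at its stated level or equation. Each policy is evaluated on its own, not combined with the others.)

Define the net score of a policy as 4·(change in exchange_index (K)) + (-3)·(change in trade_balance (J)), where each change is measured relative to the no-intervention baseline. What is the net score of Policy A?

570

Baseline:
  M = 111
  C = 104
  N = 72 + 2·104 = 280
  K = -35 + 3·111 = 298
  J = -56 + 2·111 + 2·280 − 298 = 428
Policy A (M + 38):
  M = 111 + 38 = 149
  C = 104
  N = 72 + 2·104 = 280
  K = -35 + 3·149 = 412
  J = -56 + 2·149 + 2·280 − 412 = 390
ΔK = 412 − 298 = 114; ΔJ = 390 − 428 = -38
Score = 4·114 + (-3)·(-38) = 570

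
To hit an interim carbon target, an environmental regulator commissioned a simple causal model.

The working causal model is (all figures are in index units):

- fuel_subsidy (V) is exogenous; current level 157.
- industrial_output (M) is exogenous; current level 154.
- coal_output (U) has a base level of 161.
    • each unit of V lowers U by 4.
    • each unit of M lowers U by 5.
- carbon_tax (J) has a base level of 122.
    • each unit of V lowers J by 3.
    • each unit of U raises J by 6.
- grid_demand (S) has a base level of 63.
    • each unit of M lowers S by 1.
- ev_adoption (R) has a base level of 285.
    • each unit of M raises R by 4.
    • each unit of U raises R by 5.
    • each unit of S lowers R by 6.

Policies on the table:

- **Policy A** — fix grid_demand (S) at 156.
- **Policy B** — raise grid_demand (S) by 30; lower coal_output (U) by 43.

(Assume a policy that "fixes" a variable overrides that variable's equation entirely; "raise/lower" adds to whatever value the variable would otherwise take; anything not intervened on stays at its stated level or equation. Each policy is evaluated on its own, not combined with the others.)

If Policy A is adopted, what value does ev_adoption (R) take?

Policy A (S := 156):
  V = 157
  M = 154
  U = 161 − 4·157 − 5·154 = -1237
  S = 156
  R = 285 + 4·154 + 5·(-1237) − 6·156 = -6220

-6220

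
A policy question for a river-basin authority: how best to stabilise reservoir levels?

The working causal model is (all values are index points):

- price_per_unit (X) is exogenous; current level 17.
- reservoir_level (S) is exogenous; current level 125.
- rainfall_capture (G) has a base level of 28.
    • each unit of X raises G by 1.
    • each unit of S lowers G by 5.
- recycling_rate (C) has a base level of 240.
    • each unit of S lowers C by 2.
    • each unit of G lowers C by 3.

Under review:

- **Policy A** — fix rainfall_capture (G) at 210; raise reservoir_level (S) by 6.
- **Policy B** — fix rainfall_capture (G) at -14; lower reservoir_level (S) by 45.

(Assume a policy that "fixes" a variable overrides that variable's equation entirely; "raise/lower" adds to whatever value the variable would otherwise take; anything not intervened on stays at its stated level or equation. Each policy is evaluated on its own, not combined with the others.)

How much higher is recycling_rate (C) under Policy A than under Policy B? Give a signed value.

-774

Policy A (G := 210, S + 6):
  X = 17
  S = 125 + 6 = 131
  G = 210
  C = 240 − 2·131 − 3·210 = -652
Policy B (G := -14, S − 45):
  X = 17
  S = 125 − 45 = 80
  G = -14
  C = 240 − 2·80 − 3·(-14) = 122
C: -652 − 122 = -774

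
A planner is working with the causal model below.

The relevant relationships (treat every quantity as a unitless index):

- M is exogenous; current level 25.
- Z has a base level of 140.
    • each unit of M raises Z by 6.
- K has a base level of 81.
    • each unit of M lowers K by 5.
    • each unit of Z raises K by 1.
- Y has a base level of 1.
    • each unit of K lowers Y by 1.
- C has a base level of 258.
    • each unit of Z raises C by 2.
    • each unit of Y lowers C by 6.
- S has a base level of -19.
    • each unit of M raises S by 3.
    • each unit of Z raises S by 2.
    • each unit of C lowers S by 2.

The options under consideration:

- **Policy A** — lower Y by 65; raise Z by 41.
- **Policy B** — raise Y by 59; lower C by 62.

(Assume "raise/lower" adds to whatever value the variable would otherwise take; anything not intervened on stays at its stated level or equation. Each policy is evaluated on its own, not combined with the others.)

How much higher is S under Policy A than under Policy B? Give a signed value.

Policy A (Y − 65, Z + 41):
  M = 25
  Z = 140 + 6·25 (+41 from intervention) = 331
  K = 81 − 5·25 + 331 = 287
  Y = 1 − 287 (−65 from intervention) = -351
  C = 258 + 2·331 − 6·(-351) = 3026
  S = -19 + 3·25 + 2·331 − 2·3026 = -5334
Policy B (Y + 59, C − 62):
  M = 25
  Z = 140 + 6·25 = 290
  K = 81 − 5·25 + 290 = 246
  Y = 1 − 246 (+59 from intervention) = -186
  C = 258 + 2·290 − 6·(-186) (−62 from intervention) = 1892
  S = -19 + 3·25 + 2·290 − 2·1892 = -3148
S: -5334 − (-3148) = -2186

-2186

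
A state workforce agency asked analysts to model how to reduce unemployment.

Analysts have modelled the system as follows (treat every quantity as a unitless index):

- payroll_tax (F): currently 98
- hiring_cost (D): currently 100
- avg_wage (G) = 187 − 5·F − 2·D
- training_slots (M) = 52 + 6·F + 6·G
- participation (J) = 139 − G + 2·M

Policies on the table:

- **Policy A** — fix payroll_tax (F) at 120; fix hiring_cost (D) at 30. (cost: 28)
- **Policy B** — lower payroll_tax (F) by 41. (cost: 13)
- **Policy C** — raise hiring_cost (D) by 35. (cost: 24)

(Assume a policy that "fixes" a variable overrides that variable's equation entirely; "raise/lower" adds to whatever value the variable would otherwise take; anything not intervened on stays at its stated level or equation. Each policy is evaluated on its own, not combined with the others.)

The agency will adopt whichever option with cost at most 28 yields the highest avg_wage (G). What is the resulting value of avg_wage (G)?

Policy A (F := 120, D := 30):
  F = 120
  D = 30
  G = 187 − 5·120 − 2·30 = -473
Policy B (F − 41):
  F = 98 − 41 = 57
  D = 100
  G = 187 − 5·57 − 2·100 = -298
Policy C (D + 35):
  F = 98
  D = 100 + 35 = 135
  G = 187 − 5·98 − 2·135 = -573
Comparing — Policy A: G=-473, Policy B: G=-298, Policy C: G=-573. Highest is -298 (Policy B).

-298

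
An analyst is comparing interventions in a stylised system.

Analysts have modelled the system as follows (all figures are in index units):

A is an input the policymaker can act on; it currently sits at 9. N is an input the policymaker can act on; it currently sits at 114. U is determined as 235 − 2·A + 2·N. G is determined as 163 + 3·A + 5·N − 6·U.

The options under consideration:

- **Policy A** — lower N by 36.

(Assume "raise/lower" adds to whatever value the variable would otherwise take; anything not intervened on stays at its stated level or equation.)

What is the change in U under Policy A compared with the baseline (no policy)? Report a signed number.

Baseline:
  A = 9
  N = 114
  U = 235 − 2·9 + 2·114 = 445
Policy A (N − 36):
  A = 9
  N = 114 − 36 = 78
  U = 235 − 2·9 + 2·78 = 373
Change in U: 373 − 445 = -72

-72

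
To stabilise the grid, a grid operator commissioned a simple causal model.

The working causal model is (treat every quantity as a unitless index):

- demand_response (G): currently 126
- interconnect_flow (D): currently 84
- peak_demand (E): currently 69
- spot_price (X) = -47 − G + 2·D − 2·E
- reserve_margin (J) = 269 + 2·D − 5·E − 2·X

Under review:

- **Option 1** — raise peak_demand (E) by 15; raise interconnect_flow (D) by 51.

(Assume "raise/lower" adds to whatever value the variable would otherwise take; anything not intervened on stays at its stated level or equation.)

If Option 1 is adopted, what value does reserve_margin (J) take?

261

Option 1 (E + 15, D + 51):
  G = 126
  D = 84 + 51 = 135
  E = 69 + 15 = 84
  X = -47 − 126 + 2·135 − 2·84 = -71
  J = 269 + 2·135 − 5·84 − 2·(-71) = 261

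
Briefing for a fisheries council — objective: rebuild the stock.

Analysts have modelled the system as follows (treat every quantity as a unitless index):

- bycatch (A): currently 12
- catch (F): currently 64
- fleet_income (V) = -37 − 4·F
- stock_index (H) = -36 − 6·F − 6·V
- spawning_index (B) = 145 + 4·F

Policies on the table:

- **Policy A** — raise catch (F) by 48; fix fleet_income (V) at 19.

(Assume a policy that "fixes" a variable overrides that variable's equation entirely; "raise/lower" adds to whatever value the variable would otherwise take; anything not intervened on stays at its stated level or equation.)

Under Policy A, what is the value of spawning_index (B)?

Policy A (F + 48, V := 19):
  F = 64 + 48 = 112
  B = 145 + 4·112 = 593

593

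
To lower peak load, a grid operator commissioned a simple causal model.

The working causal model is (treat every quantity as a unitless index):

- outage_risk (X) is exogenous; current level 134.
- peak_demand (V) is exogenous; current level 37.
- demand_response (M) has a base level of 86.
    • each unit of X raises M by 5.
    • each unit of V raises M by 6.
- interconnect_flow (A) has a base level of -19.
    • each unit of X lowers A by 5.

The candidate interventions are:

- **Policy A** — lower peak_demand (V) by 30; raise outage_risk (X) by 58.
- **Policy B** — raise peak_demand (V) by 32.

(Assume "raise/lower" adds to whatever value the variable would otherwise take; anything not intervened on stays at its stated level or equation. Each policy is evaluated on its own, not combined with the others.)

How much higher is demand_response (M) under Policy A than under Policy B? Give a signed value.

Policy A (V − 30, X + 58):
  X = 134 + 58 = 192
  V = 37 − 30 = 7
  M = 86 + 5·192 + 6·7 = 1088
Policy B (V + 32):
  X = 134
  V = 37 + 32 = 69
  M = 86 + 5·134 + 6·69 = 1170
M: 1088 − 1170 = -82

-82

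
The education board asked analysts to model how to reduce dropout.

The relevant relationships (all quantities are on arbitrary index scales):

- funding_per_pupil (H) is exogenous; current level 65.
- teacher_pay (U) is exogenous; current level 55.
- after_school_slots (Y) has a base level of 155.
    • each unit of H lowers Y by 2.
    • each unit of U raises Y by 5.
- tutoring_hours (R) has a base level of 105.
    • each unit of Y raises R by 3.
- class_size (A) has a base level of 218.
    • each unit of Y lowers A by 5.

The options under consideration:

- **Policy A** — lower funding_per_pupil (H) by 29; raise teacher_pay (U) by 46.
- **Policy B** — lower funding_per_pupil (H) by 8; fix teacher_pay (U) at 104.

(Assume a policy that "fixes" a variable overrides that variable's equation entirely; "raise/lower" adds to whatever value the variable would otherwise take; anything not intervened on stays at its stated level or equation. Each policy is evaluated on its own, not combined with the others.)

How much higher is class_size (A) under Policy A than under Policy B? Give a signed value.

Policy A (H − 29, U + 46):
  H = 65 − 29 = 36
  U = 55 + 46 = 101
  Y = 155 − 2·36 + 5·101 = 588
  A = 218 − 5·588 = -2722
Policy B (H − 8, U := 104):
  H = 65 − 8 = 57
  U = 104
  Y = 155 − 2·57 + 5·104 = 561
  A = 218 − 5·561 = -2587
A: -2722 − (-2587) = -135

-135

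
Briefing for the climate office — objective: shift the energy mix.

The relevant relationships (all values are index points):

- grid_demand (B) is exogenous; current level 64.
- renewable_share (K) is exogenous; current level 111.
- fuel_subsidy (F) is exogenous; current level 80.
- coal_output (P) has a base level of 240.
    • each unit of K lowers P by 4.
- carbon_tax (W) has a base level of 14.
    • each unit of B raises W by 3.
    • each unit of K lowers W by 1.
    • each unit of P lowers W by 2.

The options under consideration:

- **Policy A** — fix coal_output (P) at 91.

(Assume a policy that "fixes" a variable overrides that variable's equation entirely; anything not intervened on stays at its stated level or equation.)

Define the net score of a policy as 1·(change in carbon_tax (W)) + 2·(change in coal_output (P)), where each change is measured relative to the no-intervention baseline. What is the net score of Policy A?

0

Baseline:
  B = 64
  K = 111
  P = 240 − 4·111 = -204
  W = 14 + 3·64 − 111 − 2·(-204) = 503
Policy A (P := 91):
  B = 64
  K = 111
  P = 91
  W = 14 + 3·64 − 111 − 2·91 = -87
ΔW = -87 − 503 = -590; ΔP = 91 − (-204) = 295
Score = 1·(-590) + 2·295 = 0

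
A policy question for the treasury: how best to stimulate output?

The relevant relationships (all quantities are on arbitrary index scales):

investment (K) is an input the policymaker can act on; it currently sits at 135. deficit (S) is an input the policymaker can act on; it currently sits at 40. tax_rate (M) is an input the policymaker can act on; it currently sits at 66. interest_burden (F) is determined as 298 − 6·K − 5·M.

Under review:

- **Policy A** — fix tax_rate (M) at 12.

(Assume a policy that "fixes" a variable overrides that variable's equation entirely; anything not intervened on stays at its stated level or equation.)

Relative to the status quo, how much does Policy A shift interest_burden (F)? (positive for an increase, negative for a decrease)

270

Baseline:
  K = 135
  M = 66
  F = 298 − 6·135 − 5·66 = -842
Policy A (M := 12):
  K = 135
  M = 12
  F = 298 − 6·135 − 5·12 = -572
Change in F: -572 − (-842) = 270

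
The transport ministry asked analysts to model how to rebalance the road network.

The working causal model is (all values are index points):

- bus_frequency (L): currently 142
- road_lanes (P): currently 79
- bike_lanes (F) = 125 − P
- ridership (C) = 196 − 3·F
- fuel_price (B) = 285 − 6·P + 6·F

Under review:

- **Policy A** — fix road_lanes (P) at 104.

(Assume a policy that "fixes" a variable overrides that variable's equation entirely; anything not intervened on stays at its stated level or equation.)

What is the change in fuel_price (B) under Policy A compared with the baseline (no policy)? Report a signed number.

-300

Baseline:
  P = 79
  F = 125 − 79 = 46
  B = 285 − 6·79 + 6·46 = 87
Policy A (P := 104):
  P = 104
  F = 125 − 104 = 21
  B = 285 − 6·104 + 6·21 = -213
Change in B: -213 − 87 = -300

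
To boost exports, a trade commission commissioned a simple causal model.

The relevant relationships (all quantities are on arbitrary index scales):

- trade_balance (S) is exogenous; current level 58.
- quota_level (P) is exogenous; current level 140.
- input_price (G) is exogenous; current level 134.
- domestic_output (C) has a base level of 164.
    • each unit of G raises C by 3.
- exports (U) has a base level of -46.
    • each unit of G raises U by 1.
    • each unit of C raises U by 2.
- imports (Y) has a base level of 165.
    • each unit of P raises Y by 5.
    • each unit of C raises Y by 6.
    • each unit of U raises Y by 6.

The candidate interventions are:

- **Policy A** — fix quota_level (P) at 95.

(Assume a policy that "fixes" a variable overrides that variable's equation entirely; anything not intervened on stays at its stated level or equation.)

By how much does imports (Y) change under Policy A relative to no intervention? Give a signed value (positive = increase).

-225

Baseline:
  P = 140
  G = 134
  C = 164 + 3·134 = 566
  U = -46 + 134 + 2·566 = 1220
  Y = 165 + 5·140 + 6·566 + 6·1220 = 11581
Policy A (P := 95):
  P = 95
  G = 134
  C = 164 + 3·134 = 566
  U = -46 + 134 + 2·566 = 1220
  Y = 165 + 5·95 + 6·566 + 6·1220 = 11356
Change in Y: 11356 − 11581 = -225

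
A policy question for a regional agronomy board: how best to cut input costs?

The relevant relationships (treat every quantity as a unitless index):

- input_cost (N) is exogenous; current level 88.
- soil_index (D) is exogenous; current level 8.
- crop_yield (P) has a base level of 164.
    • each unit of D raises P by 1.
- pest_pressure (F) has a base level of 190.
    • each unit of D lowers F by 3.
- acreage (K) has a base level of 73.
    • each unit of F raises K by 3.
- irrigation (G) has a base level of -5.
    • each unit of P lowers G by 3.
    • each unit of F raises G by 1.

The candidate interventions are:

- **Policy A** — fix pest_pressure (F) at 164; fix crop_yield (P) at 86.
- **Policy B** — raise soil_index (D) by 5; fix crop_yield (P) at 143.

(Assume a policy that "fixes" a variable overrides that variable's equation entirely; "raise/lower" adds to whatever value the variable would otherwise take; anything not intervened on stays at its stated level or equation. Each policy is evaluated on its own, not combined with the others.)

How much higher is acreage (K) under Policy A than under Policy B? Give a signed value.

Policy A (F := 164, P := 86):
  D = 8
  F = 164
  K = 73 + 3·164 = 565
Policy B (D + 5, P := 143):
  D = 8 + 5 = 13
  F = 190 − 3·13 = 151
  K = 73 + 3·151 = 526
K: 565 − 526 = 39

39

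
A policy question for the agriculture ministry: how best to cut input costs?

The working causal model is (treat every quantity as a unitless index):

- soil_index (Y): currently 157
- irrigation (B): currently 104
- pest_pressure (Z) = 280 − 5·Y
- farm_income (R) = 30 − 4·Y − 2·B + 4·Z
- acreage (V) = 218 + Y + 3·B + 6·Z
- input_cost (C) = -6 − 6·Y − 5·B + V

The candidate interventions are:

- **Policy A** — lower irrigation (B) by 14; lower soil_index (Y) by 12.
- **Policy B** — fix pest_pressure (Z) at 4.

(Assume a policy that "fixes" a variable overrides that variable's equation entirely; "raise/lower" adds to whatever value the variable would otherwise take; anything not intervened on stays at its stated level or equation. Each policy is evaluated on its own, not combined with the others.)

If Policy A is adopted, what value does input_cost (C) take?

Policy A (B − 14, Y − 12):
  Y = 157 − 12 = 145
  B = 104 − 14 = 90
  Z = 280 − 5·145 = -445
  V = 218 + 145 + 3·90 + 6·(-445) = -2037
  C = -6 − 6·145 − 5·90 + (-2037) = -3363

-3363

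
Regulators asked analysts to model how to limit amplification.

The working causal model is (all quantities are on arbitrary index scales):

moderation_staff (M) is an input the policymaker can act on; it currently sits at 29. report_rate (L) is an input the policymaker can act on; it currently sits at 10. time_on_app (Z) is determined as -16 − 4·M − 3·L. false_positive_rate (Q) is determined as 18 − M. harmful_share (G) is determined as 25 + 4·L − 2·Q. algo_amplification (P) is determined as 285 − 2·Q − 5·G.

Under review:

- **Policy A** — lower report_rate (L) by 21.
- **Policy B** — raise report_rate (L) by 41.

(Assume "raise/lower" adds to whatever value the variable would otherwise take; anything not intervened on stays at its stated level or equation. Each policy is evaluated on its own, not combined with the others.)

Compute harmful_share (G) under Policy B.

251

Policy B (L + 41):
  M = 29
  L = 10 + 41 = 51
  Q = 18 − 29 = -11
  G = 25 + 4·51 − 2·(-11) = 251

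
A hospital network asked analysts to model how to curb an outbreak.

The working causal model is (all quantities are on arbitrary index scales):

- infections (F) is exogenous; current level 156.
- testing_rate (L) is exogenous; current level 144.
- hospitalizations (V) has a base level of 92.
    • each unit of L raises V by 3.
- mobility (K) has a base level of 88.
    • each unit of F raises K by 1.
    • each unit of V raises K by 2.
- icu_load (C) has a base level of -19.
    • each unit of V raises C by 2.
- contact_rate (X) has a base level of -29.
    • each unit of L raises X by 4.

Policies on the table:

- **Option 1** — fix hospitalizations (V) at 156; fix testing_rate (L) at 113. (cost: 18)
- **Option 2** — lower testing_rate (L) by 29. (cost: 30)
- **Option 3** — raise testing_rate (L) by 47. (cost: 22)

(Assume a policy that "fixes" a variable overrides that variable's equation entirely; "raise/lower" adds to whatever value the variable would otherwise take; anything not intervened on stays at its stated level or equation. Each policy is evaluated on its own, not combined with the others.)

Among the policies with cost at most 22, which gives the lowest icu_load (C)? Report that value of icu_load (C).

Option 1 (V := 156, L := 113):
  L = 113
  V = 156
  C = -19 + 2·156 = 293
Option 3 (L + 47):
  L = 144 + 47 = 191
  V = 92 + 3·191 = 665
  C = -19 + 2·665 = 1311
Comparing — Option 1: C=293, Option 3: C=1311. Lowest is 293 (Option 1).

293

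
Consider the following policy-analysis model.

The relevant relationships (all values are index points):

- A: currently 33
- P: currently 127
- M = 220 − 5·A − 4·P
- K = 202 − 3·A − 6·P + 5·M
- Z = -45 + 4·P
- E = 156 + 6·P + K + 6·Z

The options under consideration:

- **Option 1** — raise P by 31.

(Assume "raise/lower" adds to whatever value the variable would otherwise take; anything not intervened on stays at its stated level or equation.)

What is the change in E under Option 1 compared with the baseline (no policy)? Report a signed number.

124

Baseline:
  A = 33
  P = 127
  M = 220 − 5·33 − 4·127 = -453
  K = 202 − 3·33 − 6·127 + 5·(-453) = -2924
  Z = -45 + 4·127 = 463
  E = 156 + 6·127 + (-2924) + 6·463 = 772
Option 1 (P + 31):
  A = 33
  P = 127 + 31 = 158
  M = 220 − 5·33 − 4·158 = -577
  K = 202 − 3·33 − 6·158 + 5·(-577) = -3730
  Z = -45 + 4·158 = 587
  E = 156 + 6·158 + (-3730) + 6·587 = 896
Change in E: 896 − 772 = 124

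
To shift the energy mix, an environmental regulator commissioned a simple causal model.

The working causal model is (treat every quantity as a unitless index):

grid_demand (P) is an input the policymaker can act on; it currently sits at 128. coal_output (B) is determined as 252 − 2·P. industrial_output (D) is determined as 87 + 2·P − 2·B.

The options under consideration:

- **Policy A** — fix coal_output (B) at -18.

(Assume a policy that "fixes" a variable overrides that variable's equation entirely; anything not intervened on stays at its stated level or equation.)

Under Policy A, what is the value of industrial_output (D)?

Policy A (B := -18):
  P = 128
  B = -18
  D = 87 + 2·128 − 2·(-18) = 379

379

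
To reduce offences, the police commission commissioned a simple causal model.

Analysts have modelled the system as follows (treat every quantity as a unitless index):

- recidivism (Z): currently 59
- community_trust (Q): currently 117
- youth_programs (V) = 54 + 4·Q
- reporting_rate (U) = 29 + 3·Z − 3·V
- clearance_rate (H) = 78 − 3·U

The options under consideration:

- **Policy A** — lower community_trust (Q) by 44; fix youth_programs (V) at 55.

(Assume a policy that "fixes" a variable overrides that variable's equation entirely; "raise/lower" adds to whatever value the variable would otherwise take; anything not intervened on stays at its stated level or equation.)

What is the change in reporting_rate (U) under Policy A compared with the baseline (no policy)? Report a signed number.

1401

Baseline:
  Z = 59
  Q = 117
  V = 54 + 4·117 = 522
  U = 29 + 3·59 − 3·522 = -1360
Policy A (Q − 44, V := 55):
  Z = 59
  Q = 117 − 44 = 73
  V = 55
  U = 29 + 3·59 − 3·55 = 41
Change in U: 41 − (-1360) = 1401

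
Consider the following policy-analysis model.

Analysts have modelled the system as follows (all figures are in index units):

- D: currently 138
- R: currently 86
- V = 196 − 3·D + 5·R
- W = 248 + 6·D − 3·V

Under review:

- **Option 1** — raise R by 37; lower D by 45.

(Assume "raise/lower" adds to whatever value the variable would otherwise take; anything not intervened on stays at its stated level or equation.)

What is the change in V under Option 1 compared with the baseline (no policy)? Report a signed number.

Baseline:
  D = 138
  R = 86
  V = 196 − 3·138 + 5·86 = 212
Option 1 (R + 37, D − 45):
  D = 138 − 45 = 93
  R = 86 + 37 = 123
  V = 196 − 3·93 + 5·123 = 532
Change in V: 532 − 212 = 320

320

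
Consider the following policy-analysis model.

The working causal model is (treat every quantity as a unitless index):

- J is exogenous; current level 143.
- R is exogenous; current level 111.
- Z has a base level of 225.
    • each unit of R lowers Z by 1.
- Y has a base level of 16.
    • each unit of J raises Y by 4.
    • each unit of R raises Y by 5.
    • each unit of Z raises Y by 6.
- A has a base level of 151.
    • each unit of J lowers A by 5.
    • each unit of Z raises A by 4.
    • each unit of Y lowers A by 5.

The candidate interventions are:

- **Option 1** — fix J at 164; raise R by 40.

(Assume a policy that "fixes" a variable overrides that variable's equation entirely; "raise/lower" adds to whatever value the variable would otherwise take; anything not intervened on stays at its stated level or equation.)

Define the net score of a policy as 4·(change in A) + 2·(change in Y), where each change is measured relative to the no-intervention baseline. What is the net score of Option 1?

Baseline:
  J = 143
  R = 111
  Z = 225 − 111 = 114
  Y = 16 + 4·143 + 5·111 + 6·114 = 1827
  A = 151 − 5·143 + 4·114 − 5·1827 = -9243
Option 1 (J := 164, R + 40):
  J = 164
  R = 111 + 40 = 151
  Z = 225 − 151 = 74
  Y = 16 + 4·164 + 5·151 + 6·74 = 1871
  A = 151 − 5·164 + 4·74 − 5·1871 = -9728
ΔA = -9728 − (-9243) = -485; ΔY = 1871 − 1827 = 44
Score = 4·(-485) + 2·44 = -1852

-1852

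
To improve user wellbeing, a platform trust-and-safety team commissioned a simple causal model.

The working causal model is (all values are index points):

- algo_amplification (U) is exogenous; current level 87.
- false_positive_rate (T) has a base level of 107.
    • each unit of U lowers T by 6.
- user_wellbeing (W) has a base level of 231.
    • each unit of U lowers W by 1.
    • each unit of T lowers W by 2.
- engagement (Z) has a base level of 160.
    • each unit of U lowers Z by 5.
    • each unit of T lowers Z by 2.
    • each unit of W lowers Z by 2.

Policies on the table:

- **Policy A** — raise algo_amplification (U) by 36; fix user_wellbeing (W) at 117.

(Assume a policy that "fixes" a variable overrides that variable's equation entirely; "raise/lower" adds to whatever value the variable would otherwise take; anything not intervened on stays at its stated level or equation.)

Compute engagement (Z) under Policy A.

Policy A (U + 36, W := 117):
  U = 87 + 36 = 123
  T = 107 − 6·123 = -631
  W = 117
  Z = 160 − 5·123 − 2·(-631) − 2·117 = 573

573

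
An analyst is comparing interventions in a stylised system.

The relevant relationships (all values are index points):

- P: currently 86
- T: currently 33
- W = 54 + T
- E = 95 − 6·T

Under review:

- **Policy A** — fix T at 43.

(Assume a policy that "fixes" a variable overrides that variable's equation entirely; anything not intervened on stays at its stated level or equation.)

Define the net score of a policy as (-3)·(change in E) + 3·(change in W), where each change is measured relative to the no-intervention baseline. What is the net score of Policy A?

210

Baseline:
  T = 33
  W = 54 + 33 = 87
  E = 95 − 6·33 = -103
Policy A (T := 43):
  T = 43
  W = 54 + 43 = 97
  E = 95 − 6·43 = -163
ΔE = -163 − (-103) = -60; ΔW = 97 − 87 = 10
Score = (-3)·(-60) + 3·10 = 210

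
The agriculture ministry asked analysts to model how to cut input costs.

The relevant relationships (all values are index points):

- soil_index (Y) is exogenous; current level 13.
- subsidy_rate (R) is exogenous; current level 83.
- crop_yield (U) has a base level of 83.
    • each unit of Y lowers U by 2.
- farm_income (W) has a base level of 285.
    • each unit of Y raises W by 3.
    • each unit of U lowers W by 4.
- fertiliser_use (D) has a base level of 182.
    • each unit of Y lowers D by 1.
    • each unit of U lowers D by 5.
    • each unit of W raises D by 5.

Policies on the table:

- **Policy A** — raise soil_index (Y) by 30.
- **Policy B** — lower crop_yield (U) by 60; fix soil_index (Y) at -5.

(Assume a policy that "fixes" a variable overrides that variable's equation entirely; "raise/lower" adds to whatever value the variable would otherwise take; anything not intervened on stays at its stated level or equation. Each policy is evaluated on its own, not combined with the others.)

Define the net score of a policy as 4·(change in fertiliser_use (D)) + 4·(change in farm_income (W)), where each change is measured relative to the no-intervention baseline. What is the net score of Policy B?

1560

Baseline:
  Y = 13
  U = 83 − 2·13 = 57
  W = 285 + 3·13 − 4·57 = 96
  D = 182 − 13 − 5·57 + 5·96 = 364
Policy B (U − 60, Y := -5):
  Y = -5
  U = 83 − 2·(-5) (−60 from intervention) = 33
  W = 285 + 3·(-5) − 4·33 = 138
  D = 182 − (-5) − 5·33 + 5·138 = 712
ΔD = 712 − 364 = 348; ΔW = 138 − 96 = 42
Score = 4·348 + 4·42 = 1560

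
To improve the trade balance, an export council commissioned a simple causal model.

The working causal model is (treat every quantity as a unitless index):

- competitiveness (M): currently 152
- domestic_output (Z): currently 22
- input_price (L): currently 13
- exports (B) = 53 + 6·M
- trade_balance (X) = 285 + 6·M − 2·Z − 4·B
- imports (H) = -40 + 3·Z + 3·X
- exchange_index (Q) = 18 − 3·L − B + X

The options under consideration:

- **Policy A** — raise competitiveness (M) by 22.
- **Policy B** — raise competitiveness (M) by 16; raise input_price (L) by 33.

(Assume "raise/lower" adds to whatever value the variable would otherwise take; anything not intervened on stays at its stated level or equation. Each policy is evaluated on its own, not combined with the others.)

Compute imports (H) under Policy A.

Policy A (M + 22):
  M = 152 + 22 = 174
  Z = 22
  B = 53 + 6·174 = 1097
  X = 285 + 6·174 − 2·22 − 4·1097 = -3103
  H = -40 + 3·22 + 3·(-3103) = -9283

-9283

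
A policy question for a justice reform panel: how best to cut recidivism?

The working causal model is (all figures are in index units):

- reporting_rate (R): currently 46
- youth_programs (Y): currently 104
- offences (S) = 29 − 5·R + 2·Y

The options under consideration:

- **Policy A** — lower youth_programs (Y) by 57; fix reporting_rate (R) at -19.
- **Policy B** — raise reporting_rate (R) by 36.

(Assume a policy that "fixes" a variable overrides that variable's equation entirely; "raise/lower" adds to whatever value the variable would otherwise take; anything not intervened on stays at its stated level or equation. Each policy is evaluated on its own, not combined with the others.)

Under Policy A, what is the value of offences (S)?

Policy A (Y − 57, R := -19):
  R = -19
  Y = 104 − 57 = 47
  S = 29 − 5·(-19) + 2·47 = 218

218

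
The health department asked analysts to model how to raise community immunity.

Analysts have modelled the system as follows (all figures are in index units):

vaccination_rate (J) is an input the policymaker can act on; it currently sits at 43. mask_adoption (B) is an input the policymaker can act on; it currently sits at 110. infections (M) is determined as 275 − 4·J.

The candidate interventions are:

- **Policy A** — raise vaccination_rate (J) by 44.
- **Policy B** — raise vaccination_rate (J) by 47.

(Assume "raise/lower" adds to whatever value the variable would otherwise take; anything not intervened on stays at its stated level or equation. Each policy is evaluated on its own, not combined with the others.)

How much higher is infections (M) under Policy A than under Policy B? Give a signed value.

12

Policy A (J + 44):
  J = 43 + 44 = 87
  M = 275 − 4·87 = -73
Policy B (J + 47):
  J = 43 + 47 = 90
  M = 275 − 4·90 = -85
M: -73 − (-85) = 12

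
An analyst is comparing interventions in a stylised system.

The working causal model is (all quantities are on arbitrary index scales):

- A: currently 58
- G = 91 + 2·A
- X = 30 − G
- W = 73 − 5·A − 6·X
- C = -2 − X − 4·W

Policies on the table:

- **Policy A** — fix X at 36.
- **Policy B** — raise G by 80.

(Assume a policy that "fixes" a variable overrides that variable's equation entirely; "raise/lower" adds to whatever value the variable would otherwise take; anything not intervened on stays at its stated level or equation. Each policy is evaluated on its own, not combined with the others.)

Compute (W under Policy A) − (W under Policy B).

-1758

Policy A (X := 36):
  A = 58
  G = 91 + 2·58 = 207
  X = 36
  W = 73 − 5·58 − 6·36 = -433
Policy B (G + 80):
  A = 58
  G = 91 + 2·58 (+80 from intervention) = 287
  X = 30 − 287 = -257
  W = 73 − 5·58 − 6·(-257) = 1325
W: -433 − 1325 = -1758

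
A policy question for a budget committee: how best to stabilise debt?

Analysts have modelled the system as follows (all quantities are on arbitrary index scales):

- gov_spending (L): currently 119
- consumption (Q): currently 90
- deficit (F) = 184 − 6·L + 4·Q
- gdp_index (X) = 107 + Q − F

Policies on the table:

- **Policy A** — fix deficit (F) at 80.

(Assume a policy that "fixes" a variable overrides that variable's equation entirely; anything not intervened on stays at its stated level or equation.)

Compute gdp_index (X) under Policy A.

117

Policy A (F := 80):
  L = 119
  Q = 90
  F = 80
  X = 107 + 90 − 80 = 117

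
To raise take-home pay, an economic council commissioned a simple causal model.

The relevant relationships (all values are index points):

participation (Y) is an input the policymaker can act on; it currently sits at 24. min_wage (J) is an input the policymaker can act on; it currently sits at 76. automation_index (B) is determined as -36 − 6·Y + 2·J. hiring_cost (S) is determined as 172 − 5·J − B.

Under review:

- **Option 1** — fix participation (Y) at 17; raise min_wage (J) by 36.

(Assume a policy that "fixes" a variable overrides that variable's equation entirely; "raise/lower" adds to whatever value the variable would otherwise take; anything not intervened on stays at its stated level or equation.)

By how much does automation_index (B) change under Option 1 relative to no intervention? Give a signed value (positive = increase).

114

Baseline:
  Y = 24
  J = 76
  B = -36 − 6·24 + 2·76 = -28
Option 1 (Y := 17, J + 36):
  Y = 17
  J = 76 + 36 = 112
  B = -36 − 6·17 + 2·112 = 86
Change in B: 86 − (-28) = 114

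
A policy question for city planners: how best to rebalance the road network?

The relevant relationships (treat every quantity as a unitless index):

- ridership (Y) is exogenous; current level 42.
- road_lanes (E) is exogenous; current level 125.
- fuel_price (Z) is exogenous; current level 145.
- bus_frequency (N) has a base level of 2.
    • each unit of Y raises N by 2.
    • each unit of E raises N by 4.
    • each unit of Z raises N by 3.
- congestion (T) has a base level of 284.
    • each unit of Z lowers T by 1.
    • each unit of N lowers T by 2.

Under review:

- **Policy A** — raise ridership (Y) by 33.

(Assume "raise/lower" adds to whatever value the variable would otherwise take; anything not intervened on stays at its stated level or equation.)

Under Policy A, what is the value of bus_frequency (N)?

1087

Policy A (Y + 33):
  Y = 42 + 33 = 75
  E = 125
  Z = 145
  N = 2 + 2·75 + 4·125 + 3·145 = 1087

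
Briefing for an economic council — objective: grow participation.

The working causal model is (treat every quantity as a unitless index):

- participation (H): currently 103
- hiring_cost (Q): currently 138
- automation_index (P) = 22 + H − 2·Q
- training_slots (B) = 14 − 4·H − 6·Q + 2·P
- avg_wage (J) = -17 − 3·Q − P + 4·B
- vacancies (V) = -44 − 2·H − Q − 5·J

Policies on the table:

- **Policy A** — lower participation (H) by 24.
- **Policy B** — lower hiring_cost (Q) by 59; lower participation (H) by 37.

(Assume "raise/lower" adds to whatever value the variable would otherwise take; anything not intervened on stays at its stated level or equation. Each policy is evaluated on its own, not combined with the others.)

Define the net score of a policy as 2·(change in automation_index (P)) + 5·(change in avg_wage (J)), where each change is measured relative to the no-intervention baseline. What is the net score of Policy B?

13922

Baseline:
  H = 103
  Q = 138
  P = 22 + 103 − 2·138 = -151
  B = 14 − 4·103 − 6·138 + 2·(-151) = -1528
  J = -17 − 3·138 − (-151) + 4·(-1528) = -6392
Policy B (Q − 59, H − 37):
  H = 103 − 37 = 66
  Q = 138 − 59 = 79
  P = 22 + 66 − 2·79 = -70
  B = 14 − 4·66 − 6·79 + 2·(-70) = -864
  J = -17 − 3·79 − (-70) + 4·(-864) = -3640
ΔP = -70 − (-151) = 81; ΔJ = -3640 − (-6392) = 2752
Score = 2·81 + 5·2752 = 13922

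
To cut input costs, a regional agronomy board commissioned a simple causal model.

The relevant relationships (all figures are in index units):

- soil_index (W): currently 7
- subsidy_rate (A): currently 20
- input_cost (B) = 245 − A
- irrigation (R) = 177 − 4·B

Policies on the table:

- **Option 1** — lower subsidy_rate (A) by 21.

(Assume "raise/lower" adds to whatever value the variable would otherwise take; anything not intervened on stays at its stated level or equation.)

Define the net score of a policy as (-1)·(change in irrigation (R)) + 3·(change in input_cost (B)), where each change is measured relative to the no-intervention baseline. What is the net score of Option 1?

147

Baseline:
  A = 20
  B = 245 − 20 = 225
  R = 177 − 4·225 = -723
Option 1 (A − 21):
  A = 20 − 21 = -1
  B = 245 − (-1) = 246
  R = 177 − 4·246 = -807
ΔR = -807 − (-723) = -84; ΔB = 246 − 225 = 21
Score = (-1)·(-84) + 3·21 = 147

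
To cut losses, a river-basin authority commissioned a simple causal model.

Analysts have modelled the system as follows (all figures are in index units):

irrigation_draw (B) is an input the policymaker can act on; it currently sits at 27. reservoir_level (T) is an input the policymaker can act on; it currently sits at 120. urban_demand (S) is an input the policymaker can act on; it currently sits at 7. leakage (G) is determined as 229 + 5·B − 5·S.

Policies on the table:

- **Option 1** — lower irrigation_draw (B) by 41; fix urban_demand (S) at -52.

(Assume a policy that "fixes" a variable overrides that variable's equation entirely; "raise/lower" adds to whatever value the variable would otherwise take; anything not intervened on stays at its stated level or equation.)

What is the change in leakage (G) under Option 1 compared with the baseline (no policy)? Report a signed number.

Baseline:
  B = 27
  S = 7
  G = 229 + 5·27 − 5·7 = 329
Option 1 (B − 41, S := -52):
  B = 27 − 41 = -14
  S = -52
  G = 229 + 5·(-14) − 5·(-52) = 419
Change in G: 419 − 329 = 90

90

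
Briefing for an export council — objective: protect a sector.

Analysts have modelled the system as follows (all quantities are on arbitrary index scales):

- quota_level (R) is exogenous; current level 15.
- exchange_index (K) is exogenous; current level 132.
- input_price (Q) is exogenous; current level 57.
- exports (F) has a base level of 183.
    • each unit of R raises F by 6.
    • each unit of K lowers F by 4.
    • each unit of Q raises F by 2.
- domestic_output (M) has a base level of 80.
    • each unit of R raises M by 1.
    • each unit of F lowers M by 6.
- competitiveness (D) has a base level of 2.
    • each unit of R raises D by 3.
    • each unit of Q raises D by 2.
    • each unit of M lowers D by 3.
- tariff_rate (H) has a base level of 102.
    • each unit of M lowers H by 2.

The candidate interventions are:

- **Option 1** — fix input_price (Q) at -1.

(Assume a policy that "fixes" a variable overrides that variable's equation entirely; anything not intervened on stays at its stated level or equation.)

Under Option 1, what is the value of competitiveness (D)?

-4866

Option 1 (Q := -1):
  R = 15
  K = 132
  Q = -1
  F = 183 + 6·15 − 4·132 + 2·(-1) = -257
  M = 80 + 15 − 6·(-257) = 1637
  D = 2 + 3·15 + 2·(-1) − 3·1637 = -4866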